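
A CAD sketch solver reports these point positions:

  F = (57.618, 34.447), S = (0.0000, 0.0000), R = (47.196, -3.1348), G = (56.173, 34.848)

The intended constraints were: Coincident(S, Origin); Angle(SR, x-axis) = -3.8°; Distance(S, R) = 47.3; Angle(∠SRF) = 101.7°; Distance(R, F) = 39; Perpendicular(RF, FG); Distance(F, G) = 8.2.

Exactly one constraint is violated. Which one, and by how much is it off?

Distance(F, G) = 8.2 — off by 6.70.

S = (0.00, 0.00) ✓; SR at -3.800° ✓; |SR| = 47.30 ✓; ∠SRF = 101.7° ✓; |RF| = 39.00 ✓; ∠(RF, FG) = 89.99° ✓; |FG| = 1.500 ✗.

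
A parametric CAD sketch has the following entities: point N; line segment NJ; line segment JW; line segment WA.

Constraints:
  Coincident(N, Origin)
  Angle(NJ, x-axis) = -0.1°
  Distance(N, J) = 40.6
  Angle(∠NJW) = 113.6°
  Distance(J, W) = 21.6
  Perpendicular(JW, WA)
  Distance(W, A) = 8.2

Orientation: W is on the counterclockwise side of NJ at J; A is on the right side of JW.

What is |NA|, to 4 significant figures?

59.11

N is at the origin; NJ runs at -0.1° with length 40.6, so J = 40.6·(cos -0.1°, sin -0.1°) = (40.60, -0.07086). ∠NJW = 113.6°, so JW runs at -0.1° + (180° − 113.6°) = 66.30° from the x-axis; with |JW| = 21.6, W = J + 21.6·(cos 66.30°, sin 66.30°) = (49.28, 19.71). The perpendicularity gives WA at right angles to JW; with |WA| = 8.2 on the right of JW, A = W + 8.2·(0.9157, -0.4019) = (56.79, 16.41). Then |NA| = |A − N| = 59.11.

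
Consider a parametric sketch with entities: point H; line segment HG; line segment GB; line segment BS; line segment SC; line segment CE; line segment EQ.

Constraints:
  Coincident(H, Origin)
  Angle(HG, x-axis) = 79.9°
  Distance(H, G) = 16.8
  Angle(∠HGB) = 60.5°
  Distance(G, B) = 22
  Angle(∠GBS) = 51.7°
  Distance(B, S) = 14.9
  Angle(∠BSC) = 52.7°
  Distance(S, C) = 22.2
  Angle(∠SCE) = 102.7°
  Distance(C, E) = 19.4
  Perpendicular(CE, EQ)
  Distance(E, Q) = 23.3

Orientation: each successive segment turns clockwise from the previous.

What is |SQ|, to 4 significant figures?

24.34

H is at the origin; HG runs at 79.9° with length 16.8, so G = (2.946, 16.54). ∠HGB = 60.5° gives GB at -39.60° from the x-axis; with |GB| = 22.0, B = (19.90, 2.516). ∠GBS = 51.7° gives BS at -167.9° from the x-axis; with |BS| = 14.9, S = (5.328, -0.6070). ∠BSC = 52.7° gives SC at 64.80° from the x-axis; with |SC| = 22.2, C = (14.78, 19.48). ∠SCE = 102.7° gives CE at -12.50° from the x-axis; with |CE| = 19.4, E = (33.72, 15.28). CE ⟂ EQ, so EQ runs at -102.5°; with |EQ| = 23.3, Q = (28.68, -7.466). Then |SQ| = |Q − S| = 24.34.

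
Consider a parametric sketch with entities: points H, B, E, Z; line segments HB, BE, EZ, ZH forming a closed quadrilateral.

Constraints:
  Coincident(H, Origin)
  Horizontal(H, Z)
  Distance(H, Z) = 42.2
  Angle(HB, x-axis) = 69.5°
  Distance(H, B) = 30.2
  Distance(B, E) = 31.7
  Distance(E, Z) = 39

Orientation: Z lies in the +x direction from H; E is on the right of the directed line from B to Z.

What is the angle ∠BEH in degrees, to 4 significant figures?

65.34°

H is at the origin; H and Z share the same y with |HZ| = 42.2 and Z in +x, so Z = (42.2, 0). HB runs at 69.5° with |HB| = 30.2, so B = (10.58, 28.29). E is determined by |BE| = 31.7 and |EZ| = 39.0 together: it lies at the intersection of circle(B, 31.7) and circle(Z, 39.0). With |BZ| = 42.43, the foot of the radical line on BZ is 15.13 from B and the perpendicular offset is √(31.7² − 15.13²) = 27.85. Taking the right-of-BZ solution: E = (3.284, -2.562).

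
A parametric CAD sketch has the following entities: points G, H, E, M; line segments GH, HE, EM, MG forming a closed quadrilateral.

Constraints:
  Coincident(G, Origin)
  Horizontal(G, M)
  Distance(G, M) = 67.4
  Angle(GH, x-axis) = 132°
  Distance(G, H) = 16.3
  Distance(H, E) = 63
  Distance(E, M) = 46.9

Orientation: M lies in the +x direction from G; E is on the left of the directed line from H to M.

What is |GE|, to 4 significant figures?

60.99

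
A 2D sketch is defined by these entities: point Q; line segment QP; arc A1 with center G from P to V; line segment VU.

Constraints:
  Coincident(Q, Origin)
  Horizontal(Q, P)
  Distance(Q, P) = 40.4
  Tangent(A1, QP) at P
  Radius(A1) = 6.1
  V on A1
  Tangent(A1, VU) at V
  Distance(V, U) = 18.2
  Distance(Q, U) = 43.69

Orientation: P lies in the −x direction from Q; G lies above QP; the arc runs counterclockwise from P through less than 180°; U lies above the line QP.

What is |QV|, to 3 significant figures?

35.0

Q is at the origin; QP is horizontal with |QP| = 40.4 and P on the −x side, so P = (-40.4, 0.00). Since A1 is tangent to QP there, GP ⟂ QP, so G = P + (0, 6.1) = (-40.4, 6.10). Since GV ⟂ VU (tangency), |GU| = √(6.1² + 18.2²) = 19.2 regardless of where V sits on A1. So U lies on both circle(Q, 43.69) and circle(G, 19.2); the above-QP intersection is U = (-36.0, 24.8). V is the foot of the tangent from U: V = (-34.3, 6.66).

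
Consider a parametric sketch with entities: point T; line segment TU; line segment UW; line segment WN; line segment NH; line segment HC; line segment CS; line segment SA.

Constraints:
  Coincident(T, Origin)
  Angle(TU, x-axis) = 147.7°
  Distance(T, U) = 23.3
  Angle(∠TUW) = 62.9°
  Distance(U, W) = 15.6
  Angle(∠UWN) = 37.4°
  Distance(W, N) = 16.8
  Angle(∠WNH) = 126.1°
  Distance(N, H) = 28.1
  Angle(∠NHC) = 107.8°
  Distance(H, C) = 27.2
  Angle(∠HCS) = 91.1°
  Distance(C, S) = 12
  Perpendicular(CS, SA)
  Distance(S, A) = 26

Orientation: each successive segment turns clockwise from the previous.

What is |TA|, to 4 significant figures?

30.52

∠HCS = 91.1° gives CS at 33.00° from the x-axis; with |CS| = 12.0, S = (-44.12, 27.60). CS is perpendicular to SA, so SA runs at -57.00°; with |SA| = 26.0, A = (-29.96, 5.791). Then |TA| = |A − T| = 30.52.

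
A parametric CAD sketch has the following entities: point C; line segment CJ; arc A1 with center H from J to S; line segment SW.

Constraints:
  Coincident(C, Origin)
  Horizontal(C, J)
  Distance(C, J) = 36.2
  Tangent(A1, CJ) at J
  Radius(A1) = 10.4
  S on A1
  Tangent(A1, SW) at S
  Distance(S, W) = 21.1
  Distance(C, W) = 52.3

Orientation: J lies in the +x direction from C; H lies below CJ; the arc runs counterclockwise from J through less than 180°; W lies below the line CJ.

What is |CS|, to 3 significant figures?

32.3

C is at the origin; C and J share the same y with |CJ| = 36.2 and J on the +x side, so J = (36.2, 0.00). A1 meets CJ tangentially, so HJ is at right angles to CJ, so H = J + (0, -10.4) = (36.2, -10.4). Since HS ⟂ SW (tangency), |HW| = √(10.4² + 21.1²) = 23.5 regardless of where S sits on A1. So W lies on both circle(C, 52.3) and circle(H, 23.5); the below-CJ intersection is W = (40.1, -33.6). S is the foot of the tangent from W: S = (27.8, -16.5).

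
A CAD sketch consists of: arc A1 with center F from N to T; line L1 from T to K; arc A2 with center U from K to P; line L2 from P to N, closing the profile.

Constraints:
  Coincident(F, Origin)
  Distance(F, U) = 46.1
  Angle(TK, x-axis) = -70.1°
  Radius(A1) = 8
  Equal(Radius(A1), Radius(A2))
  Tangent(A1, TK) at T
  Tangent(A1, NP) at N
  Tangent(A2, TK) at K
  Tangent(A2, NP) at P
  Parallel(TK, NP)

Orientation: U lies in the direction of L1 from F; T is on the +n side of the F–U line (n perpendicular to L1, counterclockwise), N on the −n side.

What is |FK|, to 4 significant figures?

46.79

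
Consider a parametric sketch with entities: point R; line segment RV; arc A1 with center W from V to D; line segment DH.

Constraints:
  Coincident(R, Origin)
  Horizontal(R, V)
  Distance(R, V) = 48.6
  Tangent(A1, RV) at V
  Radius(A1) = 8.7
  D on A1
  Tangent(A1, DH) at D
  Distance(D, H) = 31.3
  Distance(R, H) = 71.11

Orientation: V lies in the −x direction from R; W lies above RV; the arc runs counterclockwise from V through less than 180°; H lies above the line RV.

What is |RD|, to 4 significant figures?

43.62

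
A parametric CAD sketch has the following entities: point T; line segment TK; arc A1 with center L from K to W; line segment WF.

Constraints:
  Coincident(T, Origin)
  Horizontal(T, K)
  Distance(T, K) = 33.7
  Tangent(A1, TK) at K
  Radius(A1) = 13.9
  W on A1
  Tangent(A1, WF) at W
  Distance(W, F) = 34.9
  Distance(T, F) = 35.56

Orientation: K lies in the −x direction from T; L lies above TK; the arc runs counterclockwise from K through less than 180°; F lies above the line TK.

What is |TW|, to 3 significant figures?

23.0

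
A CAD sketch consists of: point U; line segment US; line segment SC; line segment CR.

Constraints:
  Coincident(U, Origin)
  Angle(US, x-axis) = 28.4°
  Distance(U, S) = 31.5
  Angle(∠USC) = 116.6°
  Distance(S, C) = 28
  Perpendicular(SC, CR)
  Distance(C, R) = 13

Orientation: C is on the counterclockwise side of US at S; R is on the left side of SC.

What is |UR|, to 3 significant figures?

44.8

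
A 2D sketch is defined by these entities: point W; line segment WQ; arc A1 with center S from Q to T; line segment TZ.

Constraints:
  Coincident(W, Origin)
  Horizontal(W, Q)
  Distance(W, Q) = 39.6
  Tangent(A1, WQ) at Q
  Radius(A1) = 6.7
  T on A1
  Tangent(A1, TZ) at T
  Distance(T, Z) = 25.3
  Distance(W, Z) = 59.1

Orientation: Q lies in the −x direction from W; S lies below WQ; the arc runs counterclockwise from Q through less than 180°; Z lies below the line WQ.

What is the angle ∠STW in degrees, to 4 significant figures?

17.00°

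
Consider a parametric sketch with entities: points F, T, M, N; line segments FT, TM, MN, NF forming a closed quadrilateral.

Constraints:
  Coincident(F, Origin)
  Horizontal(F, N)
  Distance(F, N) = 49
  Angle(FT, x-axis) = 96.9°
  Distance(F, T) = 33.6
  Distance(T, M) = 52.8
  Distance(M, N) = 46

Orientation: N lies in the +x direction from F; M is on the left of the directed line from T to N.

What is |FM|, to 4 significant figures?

65.91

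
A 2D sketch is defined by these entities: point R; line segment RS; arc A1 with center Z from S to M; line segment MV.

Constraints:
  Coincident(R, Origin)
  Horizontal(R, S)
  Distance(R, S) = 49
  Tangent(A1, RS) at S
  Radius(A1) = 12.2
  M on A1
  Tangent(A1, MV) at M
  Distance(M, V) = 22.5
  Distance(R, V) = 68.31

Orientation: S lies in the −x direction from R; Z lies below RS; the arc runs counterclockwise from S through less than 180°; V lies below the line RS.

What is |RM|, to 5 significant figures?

62.643

Checks: |ZM| = 12.20 ✓; ∠(ZM, MV) = 90.00° ✓; |MV| = 22.50 ✓; |RV| = 68.31 ✓.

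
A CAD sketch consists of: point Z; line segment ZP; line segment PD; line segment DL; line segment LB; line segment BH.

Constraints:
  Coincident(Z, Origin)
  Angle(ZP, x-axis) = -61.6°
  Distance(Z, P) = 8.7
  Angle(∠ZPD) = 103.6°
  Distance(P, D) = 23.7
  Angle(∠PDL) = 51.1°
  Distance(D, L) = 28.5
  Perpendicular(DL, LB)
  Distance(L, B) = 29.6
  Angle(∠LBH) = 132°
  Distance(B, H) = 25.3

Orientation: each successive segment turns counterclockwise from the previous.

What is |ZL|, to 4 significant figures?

15.81

Z is at the origin; ZP runs at -61.6° with length 8.7, so P = (4.138, -7.653). ∠ZPD = 103.6° gives PD at 14.80° from the x-axis; with |PD| = 23.7, D = (27.05, -1.599). ∠PDL = 51.1° gives DL at 143.7° from the x-axis; with |DL| = 28.5, L = (4.083, 15.27). Then |ZL| = |L − Z| = 15.81.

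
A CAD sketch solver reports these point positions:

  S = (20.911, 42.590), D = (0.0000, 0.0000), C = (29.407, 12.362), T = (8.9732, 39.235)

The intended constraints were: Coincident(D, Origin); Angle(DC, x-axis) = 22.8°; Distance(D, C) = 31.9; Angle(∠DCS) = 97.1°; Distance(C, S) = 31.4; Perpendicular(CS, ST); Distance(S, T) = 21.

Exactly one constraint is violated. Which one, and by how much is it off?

Distance(S, T) = 21 — off by 8.60.

D = (0.00, 0.00) ✓; DC at 22.80° ✓; |DC| = 31.90 ✓; ∠DCS = 97.10° ✓; |CS| = 31.40 ✓; ∠(CS, ST) = 90.00° ✓; |ST| = 12.40 ✗.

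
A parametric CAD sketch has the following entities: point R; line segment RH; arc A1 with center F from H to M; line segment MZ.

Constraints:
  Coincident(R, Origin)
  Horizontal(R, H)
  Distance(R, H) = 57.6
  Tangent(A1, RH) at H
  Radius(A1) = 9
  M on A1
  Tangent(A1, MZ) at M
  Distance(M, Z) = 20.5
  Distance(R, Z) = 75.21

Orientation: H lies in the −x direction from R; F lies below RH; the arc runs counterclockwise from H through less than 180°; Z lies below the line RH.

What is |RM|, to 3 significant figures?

66.9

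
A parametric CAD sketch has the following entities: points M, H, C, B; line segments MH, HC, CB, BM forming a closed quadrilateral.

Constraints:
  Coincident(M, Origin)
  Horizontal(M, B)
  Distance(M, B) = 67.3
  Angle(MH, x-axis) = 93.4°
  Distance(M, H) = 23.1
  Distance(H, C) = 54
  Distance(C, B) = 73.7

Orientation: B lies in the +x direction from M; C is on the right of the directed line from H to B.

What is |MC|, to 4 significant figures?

30.91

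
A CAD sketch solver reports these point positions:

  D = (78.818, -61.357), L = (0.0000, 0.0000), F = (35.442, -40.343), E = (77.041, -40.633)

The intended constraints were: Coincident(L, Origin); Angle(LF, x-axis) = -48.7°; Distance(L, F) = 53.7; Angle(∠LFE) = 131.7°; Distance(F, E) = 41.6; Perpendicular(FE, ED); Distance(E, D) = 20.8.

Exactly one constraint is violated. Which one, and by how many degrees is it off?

Perpendicular(FE, ED) — off by 5.30°.

L = (0.00, 0.00) ✓; LF at -48.70° ✓; |LF| = 53.70 ✓; ∠LFE = 131.7° ✓; |FE| = 41.60 ✓; ∠(FE, ED) = 84.70° ✗; |ED| = 20.80 ✓.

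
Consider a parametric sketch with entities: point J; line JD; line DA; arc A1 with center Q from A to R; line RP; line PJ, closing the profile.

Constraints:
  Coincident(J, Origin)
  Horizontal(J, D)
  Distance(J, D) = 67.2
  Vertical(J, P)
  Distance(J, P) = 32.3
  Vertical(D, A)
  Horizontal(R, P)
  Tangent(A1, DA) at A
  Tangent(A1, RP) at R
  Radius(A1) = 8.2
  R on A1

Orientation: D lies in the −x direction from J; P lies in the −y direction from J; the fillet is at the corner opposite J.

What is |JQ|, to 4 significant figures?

63.73

J is at the origin; JD is horizontal with |JD| = 67.2 and D on the −x side, so D = (-67.20, 0.000). JP is vertical with |JP| = 32.3 and P on the −y side, so P = (0.000, -32.30). The virtual corner opposite J is at (-67.20, -32.30). The tangent condition forces QA to be normal to DA and A1 meets RP tangentially, so QR is at right angles to RP, with radius 8.2, so the center Q sits 8.2 in from both sides at Q = (-59.00, -24.10). Then |JQ| = |Q − J| = 63.73.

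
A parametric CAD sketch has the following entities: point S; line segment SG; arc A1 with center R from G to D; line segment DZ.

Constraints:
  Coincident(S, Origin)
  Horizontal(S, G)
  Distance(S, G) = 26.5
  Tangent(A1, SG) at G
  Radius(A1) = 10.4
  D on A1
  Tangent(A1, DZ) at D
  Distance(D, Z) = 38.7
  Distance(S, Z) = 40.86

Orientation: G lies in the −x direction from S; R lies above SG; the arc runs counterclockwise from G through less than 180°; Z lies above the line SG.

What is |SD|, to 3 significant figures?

18.1

S is at the origin; S and G share the same y with |SG| = 26.5 and G on the −x side, so G = (-26.5, 0.00). Since A1 is tangent to SG there, RG ⟂ SG, so R = G + (0, 10.4) = (-26.5, 10.4). Since RD ⟂ DZ (tangency), |RZ| = √(10.4² + 38.7²) = 40.1 regardless of where D sits on A1. So Z lies on both circle(S, 40.86) and circle(R, 40.1); the above-SG intersection is Z = (-0.458, 40.9). D is the foot of the tangent from Z: D = (-17.1, 5.92).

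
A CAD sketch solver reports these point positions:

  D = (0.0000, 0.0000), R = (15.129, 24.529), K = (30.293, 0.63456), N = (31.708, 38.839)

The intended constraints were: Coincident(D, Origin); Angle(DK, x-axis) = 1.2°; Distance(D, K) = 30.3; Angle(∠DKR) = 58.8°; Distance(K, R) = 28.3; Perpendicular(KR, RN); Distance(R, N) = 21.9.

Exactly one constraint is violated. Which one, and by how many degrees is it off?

Perpendicular(KR, RN) — off by 8.40°.

D = (0.00, 0.00) ✓; DK at 1.200° ✓; |DK| = 30.30 ✓; ∠DKR = 58.80° ✓; |KR| = 28.30 ✓; ∠(KR, RN) = 81.60° ✗; |RN| = 21.90 ✓.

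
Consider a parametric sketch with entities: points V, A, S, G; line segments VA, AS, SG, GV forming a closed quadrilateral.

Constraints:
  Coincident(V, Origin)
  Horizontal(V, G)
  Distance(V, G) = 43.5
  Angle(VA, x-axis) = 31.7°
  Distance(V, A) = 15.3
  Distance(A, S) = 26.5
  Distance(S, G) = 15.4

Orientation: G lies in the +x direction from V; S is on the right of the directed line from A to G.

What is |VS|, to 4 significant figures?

33.72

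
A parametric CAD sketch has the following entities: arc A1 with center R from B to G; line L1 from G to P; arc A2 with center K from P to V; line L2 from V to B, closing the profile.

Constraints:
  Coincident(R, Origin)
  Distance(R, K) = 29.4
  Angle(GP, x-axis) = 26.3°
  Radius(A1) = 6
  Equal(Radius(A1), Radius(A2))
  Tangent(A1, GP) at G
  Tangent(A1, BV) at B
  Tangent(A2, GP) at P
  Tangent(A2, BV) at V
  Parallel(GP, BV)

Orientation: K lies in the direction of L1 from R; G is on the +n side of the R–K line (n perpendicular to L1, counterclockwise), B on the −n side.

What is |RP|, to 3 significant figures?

30.0

The slot axis is L1's direction at 26.3°, so u = (cos 26.3°, sin 26.3°) = (0.896, 0.443) and n = (−sin 26.3°, cos 26.3°) = (-0.443, 0.896). R is at the origin and K lies 29.4 along u from R, so K = 29.4·u = (26.4, 13.0). Tangency of A1 to both parallel lines with radius 6.0 puts G and B at R ± 6.0·n: G = (-2.66, 5.38), B = (2.66, -5.38). Equal radii place P and V the same way about K: P = K + 6.0·n = (23.7, 18.4), V = K − 6.0·n = (29.0, 7.65). Then |RP| = |P − R| = 30.0.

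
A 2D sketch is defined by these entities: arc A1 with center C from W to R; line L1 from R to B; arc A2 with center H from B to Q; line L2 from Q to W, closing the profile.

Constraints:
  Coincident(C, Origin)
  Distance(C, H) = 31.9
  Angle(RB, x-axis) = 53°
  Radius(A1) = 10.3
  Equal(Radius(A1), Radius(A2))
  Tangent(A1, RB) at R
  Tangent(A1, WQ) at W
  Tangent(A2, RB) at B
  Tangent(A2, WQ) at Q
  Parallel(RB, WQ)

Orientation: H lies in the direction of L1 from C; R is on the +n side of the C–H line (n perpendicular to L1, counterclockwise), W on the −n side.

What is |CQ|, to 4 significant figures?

33.52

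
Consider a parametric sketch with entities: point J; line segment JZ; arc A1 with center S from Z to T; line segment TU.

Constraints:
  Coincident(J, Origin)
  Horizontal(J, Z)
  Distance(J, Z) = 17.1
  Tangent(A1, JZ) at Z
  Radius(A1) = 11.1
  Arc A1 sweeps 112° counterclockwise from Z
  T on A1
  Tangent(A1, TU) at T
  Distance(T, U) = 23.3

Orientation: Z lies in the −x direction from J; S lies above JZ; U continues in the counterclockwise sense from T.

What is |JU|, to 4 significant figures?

40.00

J is at the origin; JZ is horizontal with |JZ| = 17.1 and Z on the −x side, so Z = (-17.10, 0.000). The tangent condition forces SZ to be normal to JZ, so S = Z + (0, 11.1) = (-17.10, 11.10). On A1, Z sits at bearing -90° from S; a 112° counterclockwise sweep puts T at bearing 22°, so T = S + 11.1·(cos 22°, sin 22°) = (-6.808, 15.26). The tangent condition forces ST to be normal to TU, so TU runs along (−sin 22°, cos 22°); with |TU| = 23.3, U = (-15.54, 36.86). Then |JU| = |U − J| = 40.00.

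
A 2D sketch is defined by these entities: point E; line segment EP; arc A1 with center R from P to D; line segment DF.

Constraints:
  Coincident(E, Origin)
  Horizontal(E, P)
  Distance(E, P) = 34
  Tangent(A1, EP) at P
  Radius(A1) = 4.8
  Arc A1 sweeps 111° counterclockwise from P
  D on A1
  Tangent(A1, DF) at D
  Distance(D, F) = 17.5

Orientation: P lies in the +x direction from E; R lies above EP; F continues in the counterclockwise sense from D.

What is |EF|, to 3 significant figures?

39.5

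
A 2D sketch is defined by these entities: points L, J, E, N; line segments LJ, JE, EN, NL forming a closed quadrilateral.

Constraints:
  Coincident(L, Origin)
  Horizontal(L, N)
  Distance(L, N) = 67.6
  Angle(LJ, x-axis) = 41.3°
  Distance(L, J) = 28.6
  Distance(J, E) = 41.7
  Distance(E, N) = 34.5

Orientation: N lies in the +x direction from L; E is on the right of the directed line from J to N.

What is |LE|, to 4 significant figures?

43.25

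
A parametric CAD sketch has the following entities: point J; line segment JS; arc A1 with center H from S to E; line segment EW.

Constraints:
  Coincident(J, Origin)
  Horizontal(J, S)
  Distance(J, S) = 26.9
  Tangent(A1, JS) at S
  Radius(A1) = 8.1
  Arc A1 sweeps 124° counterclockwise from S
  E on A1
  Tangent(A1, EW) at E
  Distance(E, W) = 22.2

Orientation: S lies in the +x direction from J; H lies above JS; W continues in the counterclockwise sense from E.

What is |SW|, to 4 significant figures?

31.55

J is at the origin; J and S share the same y with |JS| = 26.9 and S on the +x side, so S = (26.90, 0.000). The tangent condition forces HS to be normal to JS, so H = S + (0, 8.1) = (26.90, 8.100). On A1, S sits at bearing -90° from H; a 124° counterclockwise sweep puts E at bearing 34°, so E = H + 8.1·(cos 34°, sin 34°) = (33.62, 12.63). Tangency of A1 to EW means the radius HE is perpendicular to EW, so EW runs along (−sin 34°, cos 34°); with |EW| = 22.2, W = (21.20, 31.03). Then |SW| = |W − S| = 31.55.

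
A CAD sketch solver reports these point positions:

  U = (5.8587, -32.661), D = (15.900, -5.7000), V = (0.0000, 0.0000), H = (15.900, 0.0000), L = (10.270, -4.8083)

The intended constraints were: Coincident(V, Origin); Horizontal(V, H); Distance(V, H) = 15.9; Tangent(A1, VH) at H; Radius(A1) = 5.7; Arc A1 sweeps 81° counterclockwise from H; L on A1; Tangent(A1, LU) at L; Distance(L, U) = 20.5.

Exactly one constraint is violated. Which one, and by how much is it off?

Distance(L, U) = 20.5 — off by 7.70.

V = (0.00, 0.00) ✓; V.y = 0.00, H.y = 0.00 ✓; |VH| = 15.90 ✓; ∠(DH, HV) = 90.00° ✓; |DH| = 5.700 ✓; bearing(D→L) − bearing(D→H) = 81.00° ✓; |DL| = 5.700 ✓; ∠(DL, LU) = 90.00° ✓; |LU| = 28.20 ✗.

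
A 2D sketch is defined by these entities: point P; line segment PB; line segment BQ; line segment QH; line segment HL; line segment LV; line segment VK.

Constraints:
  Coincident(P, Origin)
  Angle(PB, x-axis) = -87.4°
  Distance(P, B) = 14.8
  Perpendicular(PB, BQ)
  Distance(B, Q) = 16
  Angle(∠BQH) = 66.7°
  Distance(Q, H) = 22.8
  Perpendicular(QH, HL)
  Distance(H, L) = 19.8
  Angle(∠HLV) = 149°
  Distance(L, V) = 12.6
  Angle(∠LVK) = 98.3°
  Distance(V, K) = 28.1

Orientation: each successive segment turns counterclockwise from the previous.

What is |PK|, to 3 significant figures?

31.5

∠HLV = 149.0° gives LV at -123° from the x-axis; with |LV| = 12.6, V = (-18.0, -12.8). ∠LVK = 98.3° gives VK at -41.4° from the x-axis; with |VK| = 28.1, K = (3.08, -31.3). Then |PK| = |K − P| = 31.5.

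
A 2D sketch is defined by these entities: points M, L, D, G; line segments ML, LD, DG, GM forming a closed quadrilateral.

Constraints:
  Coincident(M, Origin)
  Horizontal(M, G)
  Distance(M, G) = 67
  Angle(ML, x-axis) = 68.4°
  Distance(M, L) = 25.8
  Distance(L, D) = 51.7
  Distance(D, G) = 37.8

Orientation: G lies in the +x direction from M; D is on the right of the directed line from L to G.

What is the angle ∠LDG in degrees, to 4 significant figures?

86.78°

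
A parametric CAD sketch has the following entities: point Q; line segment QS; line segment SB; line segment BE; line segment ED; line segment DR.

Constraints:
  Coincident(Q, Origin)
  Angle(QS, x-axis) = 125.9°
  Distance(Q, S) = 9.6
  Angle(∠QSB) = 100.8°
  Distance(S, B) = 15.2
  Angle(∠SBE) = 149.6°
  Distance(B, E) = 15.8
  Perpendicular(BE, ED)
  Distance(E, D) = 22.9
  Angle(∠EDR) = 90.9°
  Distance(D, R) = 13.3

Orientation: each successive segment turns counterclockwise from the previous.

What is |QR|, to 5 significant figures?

13.935

BE is perpendicular to ED, so ED runs at -34.500°; with |ED| = 22.9, D = (-9.4705, -24.663). ∠EDR = 90.9° gives DR at 54.600° from the x-axis; with |DR| = 13.3, R = (-1.7661, -13.822). Then |QR| = |R − Q| = 13.935.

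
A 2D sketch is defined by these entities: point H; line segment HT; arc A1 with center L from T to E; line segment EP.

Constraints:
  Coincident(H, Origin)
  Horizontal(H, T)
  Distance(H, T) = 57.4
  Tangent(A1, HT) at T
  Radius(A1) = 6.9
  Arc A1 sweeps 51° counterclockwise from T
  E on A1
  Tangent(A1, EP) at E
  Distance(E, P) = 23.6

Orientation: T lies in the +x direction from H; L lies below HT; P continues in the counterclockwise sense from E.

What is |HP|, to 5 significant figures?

42.656

On A1, T sits at bearing 90° from L; a 51° counterclockwise sweep puts E at bearing 141°, so E = L + 6.9·(cos 141°, sin 141°) = (52.038, -2.5577). Tangency of A1 to EP means the radius LE is perpendicular to EP, so EP runs along (−sin 141°, cos 141°); with |EP| = 23.6, P = (37.186, -20.898). Then |HP| = |P − H| = 42.656.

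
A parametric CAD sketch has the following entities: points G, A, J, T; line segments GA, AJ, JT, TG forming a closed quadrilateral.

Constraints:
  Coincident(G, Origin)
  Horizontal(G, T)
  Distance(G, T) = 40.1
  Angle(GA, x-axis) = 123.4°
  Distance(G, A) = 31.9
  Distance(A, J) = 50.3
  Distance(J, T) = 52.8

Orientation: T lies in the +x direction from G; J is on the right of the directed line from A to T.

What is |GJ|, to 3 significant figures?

23.9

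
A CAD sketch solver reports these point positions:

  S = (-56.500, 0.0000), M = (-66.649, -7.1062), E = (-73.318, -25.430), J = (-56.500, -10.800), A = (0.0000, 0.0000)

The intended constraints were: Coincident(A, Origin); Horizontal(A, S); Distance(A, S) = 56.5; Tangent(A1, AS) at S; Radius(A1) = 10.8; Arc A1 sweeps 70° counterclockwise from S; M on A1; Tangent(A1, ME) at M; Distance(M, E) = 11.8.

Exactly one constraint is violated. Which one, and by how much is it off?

Distance(M, E) = 11.8 — off by 7.70.

A = (0.00, 0.00) ✓; A.y = 0.00, S.y = 0.00 ✓; |AS| = 56.50 ✓; ∠(JS, SA) = 90.00° ✓; |JS| = 10.80 ✓; bearing(J→M) − bearing(J→S) = 70.00° ✓; |JM| = 10.80 ✓; ∠(JM, ME) = 90.00° ✓; |ME| = 19.50 ✗.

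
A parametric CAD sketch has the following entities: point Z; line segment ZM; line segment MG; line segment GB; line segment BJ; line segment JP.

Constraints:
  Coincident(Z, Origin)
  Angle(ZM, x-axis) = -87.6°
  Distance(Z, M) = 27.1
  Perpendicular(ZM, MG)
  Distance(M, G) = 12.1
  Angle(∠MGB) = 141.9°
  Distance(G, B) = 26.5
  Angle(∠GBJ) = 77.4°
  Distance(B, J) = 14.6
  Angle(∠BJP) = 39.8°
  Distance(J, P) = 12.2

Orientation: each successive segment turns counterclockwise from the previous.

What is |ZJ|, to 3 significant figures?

21.7

∠MGB = 141.9° gives GB at 40.5° from the x-axis; with |GB| = 26.5, B = (33.4, -9.36). ∠GBJ = 77.4° gives BJ at 143° from the x-axis; with |BJ| = 14.6, J = (21.7, -0.593). Then |ZJ| = |J − Z| = 21.7.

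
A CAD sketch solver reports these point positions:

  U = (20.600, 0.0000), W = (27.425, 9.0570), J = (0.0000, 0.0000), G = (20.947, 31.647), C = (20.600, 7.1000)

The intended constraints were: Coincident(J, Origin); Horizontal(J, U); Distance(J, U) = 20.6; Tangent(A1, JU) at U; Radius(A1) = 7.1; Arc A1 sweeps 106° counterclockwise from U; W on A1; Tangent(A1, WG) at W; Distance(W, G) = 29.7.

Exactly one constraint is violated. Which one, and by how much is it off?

Distance(W, G) = 29.7 — off by 6.20.

J = (0.00, 0.00) ✓; J.y = 0.00, U.y = 0.00 ✓; |JU| = 20.60 ✓; ∠(CU, UJ) = 90.00° ✓; |CU| = 7.100 ✓; bearing(C→W) − bearing(C→U) = 106.0° ✓; |CW| = 7.100 ✓; ∠(CW, WG) = 90.00° ✓; |WG| = 23.50 ✗.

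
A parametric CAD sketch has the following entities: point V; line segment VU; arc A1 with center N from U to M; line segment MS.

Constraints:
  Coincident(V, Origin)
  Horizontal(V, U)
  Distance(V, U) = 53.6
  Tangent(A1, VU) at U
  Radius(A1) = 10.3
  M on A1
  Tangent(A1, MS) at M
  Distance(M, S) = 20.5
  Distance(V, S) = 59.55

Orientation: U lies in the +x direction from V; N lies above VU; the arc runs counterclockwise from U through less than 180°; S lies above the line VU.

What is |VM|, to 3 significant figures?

64.0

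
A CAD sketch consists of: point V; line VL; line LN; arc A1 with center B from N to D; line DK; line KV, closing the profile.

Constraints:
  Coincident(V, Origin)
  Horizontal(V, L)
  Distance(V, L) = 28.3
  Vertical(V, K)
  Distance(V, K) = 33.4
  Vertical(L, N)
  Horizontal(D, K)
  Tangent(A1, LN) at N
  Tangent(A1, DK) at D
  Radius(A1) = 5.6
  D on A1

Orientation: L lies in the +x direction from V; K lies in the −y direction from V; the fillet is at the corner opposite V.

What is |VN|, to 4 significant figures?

39.67

V is at the origin; V and L share the same y with |VL| = 28.3 and L on the +x side, so L = (28.30, 0.000). VK is vertical with |VK| = 33.4 and K on the −y side, so K = (0.000, -33.40). The virtual corner opposite V is at (28.30, -33.40). A1 meets LN tangentially, so BN is at right angles to LN and the tangent condition forces BD to be normal to DK, with radius 5.6, so the center B sits 5.6 in from both sides at B = (22.70, -27.80). That places the tangent points at N = (28.30, -27.80) on LN and D = (22.70, -33.40) on DK. Then |VN| = |N − V| = 39.67.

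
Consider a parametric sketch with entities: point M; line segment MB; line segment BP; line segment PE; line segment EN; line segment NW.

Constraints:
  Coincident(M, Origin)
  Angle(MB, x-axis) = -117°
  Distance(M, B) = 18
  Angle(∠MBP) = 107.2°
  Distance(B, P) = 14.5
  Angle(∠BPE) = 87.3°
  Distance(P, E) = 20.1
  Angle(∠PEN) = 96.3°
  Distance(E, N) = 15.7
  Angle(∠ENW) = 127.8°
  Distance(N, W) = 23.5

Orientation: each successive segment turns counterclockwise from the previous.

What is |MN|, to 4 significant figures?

5.025

M is at the origin; MB runs at -117.0° with length 18.0, so B = (-8.172, -16.04). ∠MBP = 107.2° gives BP at -44.20° from the x-axis; with |BP| = 14.5, P = (2.223, -26.15). ∠BPE = 87.3° gives PE at 48.50° from the x-axis; with |PE| = 20.1, E = (15.54, -11.09). ∠PEN = 96.3° gives EN at 132.2° from the x-axis; with |EN| = 15.7, N = (4.996, 0.5376). Then |MN| = |N − M| = 5.025.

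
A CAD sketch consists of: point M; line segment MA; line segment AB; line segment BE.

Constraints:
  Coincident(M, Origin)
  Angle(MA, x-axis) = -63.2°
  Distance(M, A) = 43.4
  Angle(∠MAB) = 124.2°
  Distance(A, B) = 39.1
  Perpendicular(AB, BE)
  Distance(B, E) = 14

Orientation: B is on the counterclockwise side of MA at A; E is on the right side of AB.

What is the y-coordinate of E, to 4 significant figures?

-57.66

M is at the origin; MA runs at -63.2° with length 43.4, so A = 43.4·(cos -63.2°, sin -63.2°) = (19.57, -38.74). ∠MAB = 124.2°, so AB runs at -63.2° + (180° − 124.2°) = -7.400° from the x-axis; with |AB| = 39.1, B = A + 39.1·(cos -7.400°, sin -7.400°) = (58.34, -43.77). AB ⟂ BE; with |BE| = 14.0 on the right of AB, E = B + 14.0·(-0.1288, -0.9917) = (56.54, -57.66). So E.y = -57.66.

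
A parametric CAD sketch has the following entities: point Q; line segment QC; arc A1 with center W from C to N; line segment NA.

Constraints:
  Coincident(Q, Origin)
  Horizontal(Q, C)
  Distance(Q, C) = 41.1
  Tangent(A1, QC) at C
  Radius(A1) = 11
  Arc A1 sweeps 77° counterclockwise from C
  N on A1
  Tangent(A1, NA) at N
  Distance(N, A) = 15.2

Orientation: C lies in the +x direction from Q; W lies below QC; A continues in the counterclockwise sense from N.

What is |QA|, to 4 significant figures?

35.66

Q is at the origin; QC is horizontal with |QC| = 41.1 and C on the +x side, so C = (41.10, 0.000). Since A1 is tangent to QC there, WC ⟂ QC, so W = C + (0, -11) = (41.10, -11.00). On A1, C sits at bearing 90° from W; a 77° counterclockwise sweep puts N at bearing 167°, so N = W + 11.0·(cos 167°, sin 167°) = (30.38, -8.526). The tangent condition forces WN to be normal to NA, so NA runs along (−sin 167°, cos 167°); with |NA| = 15.2, A = (26.96, -23.34). Then |QA| = |A − Q| = 35.66.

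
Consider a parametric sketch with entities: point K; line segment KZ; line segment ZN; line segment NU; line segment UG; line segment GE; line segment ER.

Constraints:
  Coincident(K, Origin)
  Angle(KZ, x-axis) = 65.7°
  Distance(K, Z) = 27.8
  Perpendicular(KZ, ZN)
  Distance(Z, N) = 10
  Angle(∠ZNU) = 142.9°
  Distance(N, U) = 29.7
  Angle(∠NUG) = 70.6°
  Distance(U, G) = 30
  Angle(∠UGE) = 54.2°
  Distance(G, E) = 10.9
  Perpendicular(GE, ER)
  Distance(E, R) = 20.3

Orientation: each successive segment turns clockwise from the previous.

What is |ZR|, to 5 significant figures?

38.199

K is at the origin; KZ runs at 65.7° with length 27.8, so Z = (11.440, 25.337). KZ ⟂ ZN, so ZN runs at -24.300°; with |ZN| = 10.0, N = (20.554, 21.222). ∠ZNU = 142.9° gives NU at -61.400° from the x-axis; with |NU| = 29.7, U = (34.771, -4.8542). ∠NUG = 70.6° gives UG at -170.80° from the x-axis; with |UG| = 30.0, G = (5.1572, -9.6507). ∠UGE = 54.2° gives GE at 63.400° from the x-axis; with |GE| = 10.9, E = (10.038, 0.095619). GE is perpendicular to ER, so ER runs at -26.600°; with |ER| = 20.3, R = (28.189, -8.9939). Then |ZR| = |R − Z| = 38.199.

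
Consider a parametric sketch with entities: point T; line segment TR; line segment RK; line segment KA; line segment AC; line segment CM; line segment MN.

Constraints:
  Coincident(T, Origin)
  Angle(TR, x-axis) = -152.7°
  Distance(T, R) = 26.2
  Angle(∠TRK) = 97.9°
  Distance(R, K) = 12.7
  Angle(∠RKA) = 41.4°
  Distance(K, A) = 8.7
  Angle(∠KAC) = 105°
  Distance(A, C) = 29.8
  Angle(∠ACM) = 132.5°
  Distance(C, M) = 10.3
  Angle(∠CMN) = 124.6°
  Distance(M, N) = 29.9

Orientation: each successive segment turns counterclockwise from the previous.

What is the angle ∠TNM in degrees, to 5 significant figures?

42.219°

∠ACM = 132.5° gives CM at -169.50° from the x-axis; with |CM| = 10.3, M = (-49.731, 0.12802). ∠CMN = 124.6° gives MN at -114.10° from the x-axis; with |MN| = 29.9, N = (-61.940, -27.166). Then cos ∠TNM = NT·NM / (|NT||NM|), giving 42.219°.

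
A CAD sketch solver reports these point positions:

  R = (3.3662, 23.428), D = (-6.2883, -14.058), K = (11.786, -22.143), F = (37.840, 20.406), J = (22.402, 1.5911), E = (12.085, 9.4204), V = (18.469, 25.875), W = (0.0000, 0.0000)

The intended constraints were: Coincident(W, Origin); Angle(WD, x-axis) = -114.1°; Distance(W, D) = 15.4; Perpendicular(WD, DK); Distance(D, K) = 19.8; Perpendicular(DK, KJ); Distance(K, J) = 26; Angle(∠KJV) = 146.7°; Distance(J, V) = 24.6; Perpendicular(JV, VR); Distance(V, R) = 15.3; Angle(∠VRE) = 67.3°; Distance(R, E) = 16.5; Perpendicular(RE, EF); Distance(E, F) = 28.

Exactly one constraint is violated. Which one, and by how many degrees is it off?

Perpendicular(RE, EF) — off by 8.80°.

W = (0.00, 0.00) ✓; WD at -114.1° ✓; |WD| = 15.40 ✓; ∠(WD, DK) = 90.00° ✓; |DK| = 19.80 ✓; ∠(DK, KJ) = 90.00° ✓; |KJ| = 26.00 ✓; ∠KJV = 146.7° ✓; |JV| = 24.60 ✓; ∠(JV, VR) = 90.00° ✓; |VR| = 15.30 ✓; ∠VRE = 67.30° ✓; |RE| = 16.50 ✓; ∠(RE, EF) = 81.20° ✗; |EF| = 28.00 ✓.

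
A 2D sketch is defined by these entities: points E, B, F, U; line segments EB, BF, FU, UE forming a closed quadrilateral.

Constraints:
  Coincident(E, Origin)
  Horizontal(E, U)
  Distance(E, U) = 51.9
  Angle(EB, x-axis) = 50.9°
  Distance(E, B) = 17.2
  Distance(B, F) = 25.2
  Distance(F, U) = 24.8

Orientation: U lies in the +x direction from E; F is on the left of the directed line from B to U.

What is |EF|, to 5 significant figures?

40.072

E is at the origin; E and U share the same y with |EU| = 51.9 and U in +x, so U = (51.9, 0). EB runs at 50.9° with |EB| = 17.2, so B = (10.848, 13.348). F is determined by |BF| = 25.2 and |FU| = 24.8 together: it lies at the intersection of circle(B, 25.2) and circle(U, 24.8). With |BU| = 43.168, the foot of the radical line on BU is 21.816 from B and the perpendicular offset is √(25.2² − 21.816²) = 12.614. Taking the left-of-BU solution: F = (35.495, 18.598).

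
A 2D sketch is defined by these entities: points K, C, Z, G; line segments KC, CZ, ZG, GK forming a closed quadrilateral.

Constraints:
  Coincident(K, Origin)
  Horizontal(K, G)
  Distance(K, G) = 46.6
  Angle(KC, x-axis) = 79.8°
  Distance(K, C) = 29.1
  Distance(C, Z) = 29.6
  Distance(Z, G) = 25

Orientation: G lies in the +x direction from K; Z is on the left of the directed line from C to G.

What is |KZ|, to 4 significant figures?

40.14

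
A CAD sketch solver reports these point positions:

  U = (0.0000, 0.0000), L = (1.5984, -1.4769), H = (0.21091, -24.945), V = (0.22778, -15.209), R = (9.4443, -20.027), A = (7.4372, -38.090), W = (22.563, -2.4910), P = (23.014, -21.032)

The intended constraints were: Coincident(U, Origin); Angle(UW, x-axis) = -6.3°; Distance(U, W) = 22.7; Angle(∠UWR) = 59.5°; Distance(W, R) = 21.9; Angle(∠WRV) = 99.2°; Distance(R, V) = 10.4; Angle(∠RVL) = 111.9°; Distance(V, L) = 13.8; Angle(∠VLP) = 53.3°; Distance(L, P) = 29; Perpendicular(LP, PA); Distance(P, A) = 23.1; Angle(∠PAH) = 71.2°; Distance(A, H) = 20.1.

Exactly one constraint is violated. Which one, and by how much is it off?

Distance(A, H) = 20.1 — off by 5.10.

U = (0.00, 0.00) ✓; UW at -6.300° ✓; |UW| = 22.70 ✓; ∠UWR = 59.50° ✓; |WR| = 21.90 ✓; ∠WRV = 99.20° ✓; |RV| = 10.40 ✓; ∠RVL = 111.9° ✓; |VL| = 13.80 ✓; ∠VLP = 53.30° ✓; |LP| = 29.00 ✓; ∠(LP, PA) = 90.00° ✓; |PA| = 23.10 ✓; ∠PAH = 71.20° ✓; |AH| = 15.00 ✗.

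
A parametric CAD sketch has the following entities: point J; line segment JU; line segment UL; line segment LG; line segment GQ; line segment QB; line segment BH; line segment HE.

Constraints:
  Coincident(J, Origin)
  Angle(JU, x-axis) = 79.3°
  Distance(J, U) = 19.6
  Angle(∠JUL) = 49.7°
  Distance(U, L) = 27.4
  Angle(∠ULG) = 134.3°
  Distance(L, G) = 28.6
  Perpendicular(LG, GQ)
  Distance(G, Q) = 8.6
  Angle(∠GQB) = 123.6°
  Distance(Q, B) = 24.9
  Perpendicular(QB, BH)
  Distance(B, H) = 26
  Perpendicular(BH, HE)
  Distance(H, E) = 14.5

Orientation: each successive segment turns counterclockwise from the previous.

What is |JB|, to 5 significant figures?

7.5755

J is at the origin; JU runs at 79.3° with length 19.6, so U = (3.6391, 19.259). ∠JUL = 49.7° gives UL at -150.40° from the x-axis; with |UL| = 27.4, L = (-20.185, 5.7252). ∠ULG = 134.3° gives LG at -104.70° from the x-axis; with |LG| = 28.6, G = (-27.443, -21.939). The perpendicularity gives GQ at right angles to LG, so GQ runs at -14.700°; with |GQ| = 8.6, Q = (-19.124, -24.121). ∠GQB = 123.6° gives QB at 41.700° from the x-axis; with |QB| = 24.9, B = (-0.53278, -7.5567). Then |JB| = |B − J| = 7.5755.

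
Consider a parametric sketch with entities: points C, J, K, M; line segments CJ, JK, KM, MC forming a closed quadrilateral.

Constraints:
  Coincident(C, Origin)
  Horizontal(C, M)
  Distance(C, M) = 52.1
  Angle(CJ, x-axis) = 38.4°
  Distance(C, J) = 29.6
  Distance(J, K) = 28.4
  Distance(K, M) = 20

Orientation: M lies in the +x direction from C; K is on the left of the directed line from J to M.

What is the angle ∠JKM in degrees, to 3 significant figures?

88.3°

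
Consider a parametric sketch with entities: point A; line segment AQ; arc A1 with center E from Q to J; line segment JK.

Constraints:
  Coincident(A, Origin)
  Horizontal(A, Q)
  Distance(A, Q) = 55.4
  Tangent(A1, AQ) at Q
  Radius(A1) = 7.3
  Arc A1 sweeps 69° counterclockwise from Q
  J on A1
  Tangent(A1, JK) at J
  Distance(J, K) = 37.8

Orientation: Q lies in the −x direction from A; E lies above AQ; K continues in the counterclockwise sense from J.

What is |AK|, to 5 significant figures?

53.156

On A1, Q sits at bearing -90° from E; a 69° counterclockwise sweep puts J at bearing -21°, so J = E + 7.3·(cos -21°, sin -21°) = (-48.585, 4.6839). Tangency of A1 to JK means the radius EJ is perpendicular to JK, so JK runs along (−sin -21°, cos -21°); with |JK| = 37.8, K = (-35.039, 39.973). Then |AK| = |K − A| = 53.156.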